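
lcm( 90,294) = 4410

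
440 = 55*8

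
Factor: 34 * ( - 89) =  - 2^1*17^1*89^1 = - 3026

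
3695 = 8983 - 5288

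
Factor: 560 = 2^4*5^1*7^1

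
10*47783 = 477830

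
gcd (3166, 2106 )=2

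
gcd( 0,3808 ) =3808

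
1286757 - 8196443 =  - 6909686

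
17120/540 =856/27 = 31.70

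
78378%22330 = 11388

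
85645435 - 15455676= 70189759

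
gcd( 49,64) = 1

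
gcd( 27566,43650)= 2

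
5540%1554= 878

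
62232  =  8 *7779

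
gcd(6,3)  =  3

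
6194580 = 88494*70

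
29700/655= 5940/131 =45.34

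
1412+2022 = 3434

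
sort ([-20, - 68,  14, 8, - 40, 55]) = [ - 68, - 40, - 20,8,  14, 55] 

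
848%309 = 230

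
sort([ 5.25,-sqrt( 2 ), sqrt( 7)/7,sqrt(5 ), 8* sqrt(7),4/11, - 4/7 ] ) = [-sqrt( 2 ), - 4/7, 4/11, sqrt(7) /7,sqrt( 5 ), 5.25, 8 * sqrt(7 ) ]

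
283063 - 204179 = 78884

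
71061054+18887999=89949053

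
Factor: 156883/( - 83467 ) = - 191^( - 1 ) * 359^1 =- 359/191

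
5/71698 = 5/71698  =  0.00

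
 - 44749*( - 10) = 447490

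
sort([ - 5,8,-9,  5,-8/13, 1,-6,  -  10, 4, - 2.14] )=[ -10, - 9,-6, - 5,  -  2.14, -8/13, 1, 4, 5,8]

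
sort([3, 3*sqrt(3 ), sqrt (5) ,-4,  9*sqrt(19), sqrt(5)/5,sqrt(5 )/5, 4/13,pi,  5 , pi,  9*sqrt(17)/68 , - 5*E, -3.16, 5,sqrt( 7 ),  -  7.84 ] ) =[ - 5*E,  -  7.84, - 4, - 3.16,  4/13,  sqrt ( 5 )/5, sqrt(5 )/5,9*sqrt(17) /68,sqrt(5), sqrt( 7 ),  3, pi,  pi, 5,5,3 *sqrt(3),9*sqrt(19 ) ]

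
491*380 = 186580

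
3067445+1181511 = 4248956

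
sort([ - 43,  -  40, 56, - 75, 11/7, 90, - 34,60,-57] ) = [ - 75,  -  57, - 43, - 40, - 34, 11/7,  56,  60, 90]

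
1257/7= 179+4/7 = 179.57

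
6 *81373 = 488238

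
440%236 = 204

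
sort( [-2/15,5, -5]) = [-5 ,-2/15,5]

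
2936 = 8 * 367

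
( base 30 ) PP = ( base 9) 1051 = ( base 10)775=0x307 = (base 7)2155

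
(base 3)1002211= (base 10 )805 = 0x325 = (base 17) 2D6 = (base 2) 1100100101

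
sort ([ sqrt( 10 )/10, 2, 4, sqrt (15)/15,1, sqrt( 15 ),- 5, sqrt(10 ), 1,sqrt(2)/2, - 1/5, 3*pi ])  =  [ - 5, - 1/5,sqrt(15 )/15, sqrt(10)/10,  sqrt(2 ) /2, 1,1, 2, sqrt(10), sqrt( 15), 4 , 3*pi]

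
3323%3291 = 32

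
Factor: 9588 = 2^2*3^1 * 17^1*47^1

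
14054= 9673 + 4381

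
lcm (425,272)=6800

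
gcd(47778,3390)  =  6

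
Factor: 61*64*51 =199104 = 2^6* 3^1 * 17^1 * 61^1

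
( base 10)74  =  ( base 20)3e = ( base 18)42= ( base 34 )26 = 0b1001010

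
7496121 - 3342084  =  4154037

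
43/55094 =43/55094  =  0.00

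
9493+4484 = 13977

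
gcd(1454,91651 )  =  1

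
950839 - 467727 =483112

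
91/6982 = 91/6982 = 0.01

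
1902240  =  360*5284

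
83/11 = 83/11= 7.55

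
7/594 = 7/594 = 0.01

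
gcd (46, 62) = 2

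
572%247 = 78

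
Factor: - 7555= - 5^1*1511^1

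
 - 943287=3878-947165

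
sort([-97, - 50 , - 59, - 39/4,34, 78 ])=[  -  97, - 59, - 50, -39/4,34 , 78 ]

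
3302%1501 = 300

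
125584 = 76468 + 49116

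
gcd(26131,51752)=1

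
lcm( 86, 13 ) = 1118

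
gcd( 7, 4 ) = 1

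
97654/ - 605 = -97654/605 = - 161.41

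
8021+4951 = 12972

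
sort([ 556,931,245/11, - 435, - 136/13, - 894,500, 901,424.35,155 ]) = [ - 894,-435,-136/13,  245/11, 155,424.35, 500,556,901,931 ] 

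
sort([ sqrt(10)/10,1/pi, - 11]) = [ - 11, sqrt( 10 )/10,1/pi]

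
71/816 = 71/816 = 0.09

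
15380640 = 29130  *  528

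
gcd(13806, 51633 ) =9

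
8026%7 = 4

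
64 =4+60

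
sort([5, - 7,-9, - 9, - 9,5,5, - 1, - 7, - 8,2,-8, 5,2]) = [  -  9, - 9,-9, - 8,-8 ,-7 ,-7,-1, 2,2,5,  5, 5,5]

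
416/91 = 4 + 4/7 = 4.57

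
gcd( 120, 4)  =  4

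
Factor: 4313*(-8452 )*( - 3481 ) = 2^2*19^1*59^2*227^1*2113^1 = 126894549956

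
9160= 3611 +5549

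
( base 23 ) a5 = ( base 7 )454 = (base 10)235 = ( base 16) eb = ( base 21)B4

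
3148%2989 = 159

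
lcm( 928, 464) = 928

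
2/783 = 2/783  =  0.00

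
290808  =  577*504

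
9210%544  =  506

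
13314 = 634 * 21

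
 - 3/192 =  - 1  +  63/64 = - 0.02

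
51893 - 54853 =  - 2960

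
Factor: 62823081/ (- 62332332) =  - 2^(- 2)*31^1*463^1*1459^1*5194361^( - 1 ) = - 20941027/20777444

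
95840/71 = 95840/71 = 1349.86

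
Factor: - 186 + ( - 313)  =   - 499  =  -499^1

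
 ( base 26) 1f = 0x29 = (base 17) 27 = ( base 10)41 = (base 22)1j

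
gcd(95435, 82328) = 1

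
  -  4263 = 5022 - 9285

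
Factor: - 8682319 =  -8682319^1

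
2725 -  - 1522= 4247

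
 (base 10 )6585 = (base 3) 100000220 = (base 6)50253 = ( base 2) 1100110111001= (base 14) 2585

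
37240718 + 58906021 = 96146739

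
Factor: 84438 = 2^1*3^2*4691^1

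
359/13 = 359/13= 27.62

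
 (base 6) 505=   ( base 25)7a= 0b10111001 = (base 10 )185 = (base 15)C5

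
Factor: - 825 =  - 3^1*5^2 * 11^1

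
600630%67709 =58958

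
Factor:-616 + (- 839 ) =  - 1455 = - 3^1*5^1*97^1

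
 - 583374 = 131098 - 714472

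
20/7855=4/1571 = 0.00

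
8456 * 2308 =19516448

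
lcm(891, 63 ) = 6237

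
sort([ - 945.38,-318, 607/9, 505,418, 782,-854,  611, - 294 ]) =[ - 945.38,  -  854,-318, - 294,607/9, 418, 505, 611, 782]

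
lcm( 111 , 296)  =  888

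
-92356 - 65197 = -157553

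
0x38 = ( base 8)70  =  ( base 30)1q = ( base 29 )1r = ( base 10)56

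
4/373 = 4/373  =  0.01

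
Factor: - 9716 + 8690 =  - 2^1*3^3*19^1 = - 1026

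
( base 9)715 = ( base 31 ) IN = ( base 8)1105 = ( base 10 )581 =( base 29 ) K1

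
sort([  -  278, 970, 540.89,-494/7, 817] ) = [ - 278, - 494/7,540.89, 817,970 ] 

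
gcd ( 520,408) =8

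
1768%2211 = 1768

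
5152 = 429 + 4723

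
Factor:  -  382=-2^1*191^1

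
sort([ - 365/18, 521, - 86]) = [ - 86, - 365/18,521]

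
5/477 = 5/477 = 0.01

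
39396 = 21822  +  17574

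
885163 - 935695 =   -  50532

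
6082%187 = 98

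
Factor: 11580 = 2^2* 3^1 * 5^1*193^1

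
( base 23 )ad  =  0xF3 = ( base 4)3303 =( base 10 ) 243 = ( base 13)159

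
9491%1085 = 811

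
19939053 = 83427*239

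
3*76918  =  230754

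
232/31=232/31 = 7.48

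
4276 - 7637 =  - 3361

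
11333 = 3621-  - 7712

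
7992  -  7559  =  433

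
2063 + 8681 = 10744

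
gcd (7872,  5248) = 2624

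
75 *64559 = 4841925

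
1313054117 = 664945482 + 648108635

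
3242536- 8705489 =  - 5462953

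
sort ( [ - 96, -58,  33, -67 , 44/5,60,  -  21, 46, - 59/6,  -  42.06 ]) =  [-96,-67, - 58, - 42.06, - 21, - 59/6, 44/5,33,  46, 60 ]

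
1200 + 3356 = 4556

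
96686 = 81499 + 15187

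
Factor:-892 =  - 2^2*223^1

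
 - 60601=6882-67483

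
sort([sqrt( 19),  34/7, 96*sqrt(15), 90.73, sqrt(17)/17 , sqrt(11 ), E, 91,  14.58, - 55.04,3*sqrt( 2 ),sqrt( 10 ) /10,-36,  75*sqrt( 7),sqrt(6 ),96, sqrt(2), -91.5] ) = [  -  91.5, - 55.04, - 36, sqrt(17)/17, sqrt( 10 )/10,  sqrt(2 ), sqrt(6), E,sqrt(11 ), 3 * sqrt( 2 ) , sqrt(19), 34/7, 14.58 , 90.73,91,  96,  75*sqrt(7),96*sqrt ( 15 )]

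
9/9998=9/9998= 0.00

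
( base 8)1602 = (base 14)482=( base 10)898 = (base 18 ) 2dg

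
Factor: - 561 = -3^1 *11^1*17^1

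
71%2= 1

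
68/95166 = 2/2799  =  0.00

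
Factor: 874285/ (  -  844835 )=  - 9203/8893 =- 8893^(  -  1)*9203^1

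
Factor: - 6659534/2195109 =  - 2^1*3^ (  -  2)*34843^(  -  1)*475681^1 = -951362/313587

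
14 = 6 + 8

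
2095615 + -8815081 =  - 6719466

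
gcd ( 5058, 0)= 5058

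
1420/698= 710/349 = 2.03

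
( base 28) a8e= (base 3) 102002012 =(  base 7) 32360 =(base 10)8078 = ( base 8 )17616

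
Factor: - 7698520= - 2^3*5^1*192463^1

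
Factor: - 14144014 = -2^1*7072007^1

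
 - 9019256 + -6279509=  - 15298765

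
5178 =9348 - 4170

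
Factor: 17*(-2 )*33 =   -  2^1 * 3^1*11^1 * 17^1=-  1122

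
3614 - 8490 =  - 4876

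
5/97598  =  5/97598=0.00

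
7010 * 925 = 6484250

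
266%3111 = 266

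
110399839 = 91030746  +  19369093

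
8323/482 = 17  +  129/482= 17.27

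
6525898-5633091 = 892807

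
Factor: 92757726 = 2^1 * 3^2 * 5153207^1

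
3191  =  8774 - 5583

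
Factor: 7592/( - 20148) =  - 26/69 = - 2^1*3^( - 1) * 13^1*23^(-1 ) 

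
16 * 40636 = 650176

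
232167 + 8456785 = 8688952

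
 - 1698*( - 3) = 5094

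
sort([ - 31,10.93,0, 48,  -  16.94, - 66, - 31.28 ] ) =[ - 66, - 31.28,-31, - 16.94, 0,10.93 , 48] 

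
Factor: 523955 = 5^1*43^1*2437^1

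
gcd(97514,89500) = 2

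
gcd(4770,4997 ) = 1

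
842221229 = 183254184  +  658967045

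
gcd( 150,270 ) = 30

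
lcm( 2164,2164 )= 2164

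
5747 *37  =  212639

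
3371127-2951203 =419924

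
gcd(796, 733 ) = 1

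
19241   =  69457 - 50216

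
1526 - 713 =813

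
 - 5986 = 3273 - 9259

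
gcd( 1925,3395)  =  35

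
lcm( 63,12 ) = 252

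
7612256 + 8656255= 16268511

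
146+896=1042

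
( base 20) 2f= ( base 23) 29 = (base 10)55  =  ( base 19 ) 2h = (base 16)37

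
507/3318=169/1106=0.15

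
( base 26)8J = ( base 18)CB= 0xE3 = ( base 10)227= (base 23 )9K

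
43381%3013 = 1199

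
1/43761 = 1/43761 = 0.00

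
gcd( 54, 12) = 6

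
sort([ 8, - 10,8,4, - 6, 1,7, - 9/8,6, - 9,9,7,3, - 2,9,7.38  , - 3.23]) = [ - 10,  -  9 , - 6,-3.23, - 2,-9/8,1,3,4,6, 7,7,7.38,8,8,9, 9 ] 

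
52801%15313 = 6862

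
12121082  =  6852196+5268886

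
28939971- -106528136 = 135468107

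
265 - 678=  -  413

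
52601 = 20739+31862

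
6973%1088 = 445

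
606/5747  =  606/5747=0.11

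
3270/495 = 6 + 20/33=6.61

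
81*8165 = 661365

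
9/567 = 1/63  =  0.02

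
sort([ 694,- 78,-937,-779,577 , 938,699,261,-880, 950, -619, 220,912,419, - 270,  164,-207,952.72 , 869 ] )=[ - 937, - 880, - 779,  -  619, - 270, - 207,-78 , 164, 220,261, 419, 577,  694, 699, 869, 912,938, 950 , 952.72 ]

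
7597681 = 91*83491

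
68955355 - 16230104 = 52725251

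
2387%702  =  281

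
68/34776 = 17/8694 = 0.00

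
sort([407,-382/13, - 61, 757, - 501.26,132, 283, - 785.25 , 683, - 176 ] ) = [ - 785.25, - 501.26, - 176, - 61, - 382/13, 132, 283, 407, 683, 757 ]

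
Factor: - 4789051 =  -439^1 * 10909^1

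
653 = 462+191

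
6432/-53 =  - 6432/53 = -121.36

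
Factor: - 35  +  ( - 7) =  - 42= -2^1*3^1*7^1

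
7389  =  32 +7357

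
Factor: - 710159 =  - 107^1*6637^1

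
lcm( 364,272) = 24752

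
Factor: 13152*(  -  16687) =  - 2^5*3^1*11^1*37^1*41^1 * 137^1 = -219467424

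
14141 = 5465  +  8676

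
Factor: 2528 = 2^5*79^1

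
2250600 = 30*75020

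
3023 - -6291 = 9314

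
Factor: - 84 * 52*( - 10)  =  43680=2^5*3^1*5^1 * 7^1*13^1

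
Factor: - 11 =- 11^1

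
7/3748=7/3748 =0.00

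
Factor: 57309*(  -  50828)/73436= - 728225463/18359 = - 3^1 * 7^1 *11^( - 1) * 97^1*131^1 * 1669^ ( - 1) * 2729^1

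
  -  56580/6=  - 9430 = - 9430.00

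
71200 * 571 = 40655200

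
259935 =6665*39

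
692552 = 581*1192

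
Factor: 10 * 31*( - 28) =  - 2^3*5^1 * 7^1*31^1 = - 8680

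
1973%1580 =393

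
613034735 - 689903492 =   -  76868757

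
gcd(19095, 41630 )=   5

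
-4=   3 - 7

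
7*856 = 5992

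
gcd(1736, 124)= 124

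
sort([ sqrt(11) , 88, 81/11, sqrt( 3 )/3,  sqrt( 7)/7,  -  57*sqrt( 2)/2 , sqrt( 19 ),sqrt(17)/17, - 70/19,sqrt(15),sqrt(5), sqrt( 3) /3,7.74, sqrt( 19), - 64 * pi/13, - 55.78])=[-55.78, - 57*sqrt( 2 )/2,-64*pi/13,-70/19 , sqrt(17 ) /17,sqrt( 7)/7,sqrt( 3)/3, sqrt(3 ) /3, sqrt(5),sqrt( 11),sqrt (15), sqrt( 19), sqrt( 19) , 81/11, 7.74,  88 ]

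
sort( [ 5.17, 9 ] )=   [ 5.17,9] 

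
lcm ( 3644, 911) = 3644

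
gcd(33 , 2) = 1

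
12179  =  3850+8329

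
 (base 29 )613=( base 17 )109C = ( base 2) 1001111010110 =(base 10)5078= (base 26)7d8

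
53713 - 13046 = 40667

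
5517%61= 27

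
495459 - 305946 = 189513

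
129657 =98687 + 30970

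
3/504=1/168 = 0.01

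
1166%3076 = 1166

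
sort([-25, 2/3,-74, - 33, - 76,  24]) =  [-76, - 74, - 33,-25 , 2/3, 24 ]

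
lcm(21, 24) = 168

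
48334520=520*92951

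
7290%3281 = 728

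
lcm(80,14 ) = 560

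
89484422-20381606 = 69102816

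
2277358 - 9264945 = -6987587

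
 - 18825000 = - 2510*7500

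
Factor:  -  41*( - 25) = 5^2*41^1=1025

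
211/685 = 211/685 = 0.31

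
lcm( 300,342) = 17100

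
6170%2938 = 294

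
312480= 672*465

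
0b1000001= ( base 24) 2h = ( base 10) 65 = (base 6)145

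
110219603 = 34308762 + 75910841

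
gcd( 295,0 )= 295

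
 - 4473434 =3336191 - 7809625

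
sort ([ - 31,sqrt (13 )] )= [ - 31,sqrt (13) ]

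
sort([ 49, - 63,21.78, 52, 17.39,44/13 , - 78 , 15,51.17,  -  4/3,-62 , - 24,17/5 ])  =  [  -  78, - 63, - 62, - 24, - 4/3,44/13,17/5,15,17.39 , 21.78,49,51.17, 52]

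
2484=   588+1896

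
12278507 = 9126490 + 3152017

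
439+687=1126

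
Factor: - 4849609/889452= - 2^( - 2)*3^(-2)*73^1*797^( - 1)*2143^1 = - 156439/28692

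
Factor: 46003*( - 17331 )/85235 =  - 797277993/85235= - 3^1*5^( - 1)*53^1*109^1*179^1*257^1*17047^ ( - 1)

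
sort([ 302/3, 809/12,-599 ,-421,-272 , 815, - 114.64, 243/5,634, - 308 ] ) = [ - 599,- 421,-308, - 272, - 114.64,243/5,809/12,302/3, 634,  815]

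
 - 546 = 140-686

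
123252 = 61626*2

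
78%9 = 6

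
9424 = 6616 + 2808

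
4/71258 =2/35629 = 0.00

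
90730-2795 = 87935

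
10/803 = 10/803 = 0.01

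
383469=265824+117645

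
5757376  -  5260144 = 497232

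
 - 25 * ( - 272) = 6800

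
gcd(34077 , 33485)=37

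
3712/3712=1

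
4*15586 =62344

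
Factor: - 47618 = - 2^1*29^1*821^1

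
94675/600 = 3787/24 = 157.79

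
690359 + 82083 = 772442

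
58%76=58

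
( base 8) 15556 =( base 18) 13C2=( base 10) 7022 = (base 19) 108B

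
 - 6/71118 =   -  1+11852/11853 = - 0.00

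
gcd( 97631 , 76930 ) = 1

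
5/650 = 1/130 = 0.01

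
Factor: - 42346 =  - 2^1 * 31^1 *683^1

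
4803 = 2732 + 2071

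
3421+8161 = 11582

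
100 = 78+22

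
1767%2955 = 1767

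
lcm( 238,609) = 20706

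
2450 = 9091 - 6641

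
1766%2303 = 1766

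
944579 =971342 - 26763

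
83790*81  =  6786990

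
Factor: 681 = 3^1*227^1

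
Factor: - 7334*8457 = -62023638 = -2^1*3^1*19^1*193^1*2819^1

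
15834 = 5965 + 9869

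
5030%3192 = 1838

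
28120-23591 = 4529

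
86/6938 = 43/3469 =0.01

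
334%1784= 334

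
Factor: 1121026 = 2^1*37^1*15149^1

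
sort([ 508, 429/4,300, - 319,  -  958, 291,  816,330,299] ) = [ - 958, - 319, 429/4, 291,  299, 300,  330 , 508,816]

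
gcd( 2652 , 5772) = 156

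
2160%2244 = 2160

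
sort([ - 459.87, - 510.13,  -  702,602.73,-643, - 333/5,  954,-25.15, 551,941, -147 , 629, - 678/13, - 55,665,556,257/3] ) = [-702, - 643 , - 510.13  , - 459.87, - 147, - 333/5, - 55, - 678/13,  -  25.15, 257/3,  551,556,602.73, 629 , 665,941 , 954]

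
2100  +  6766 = 8866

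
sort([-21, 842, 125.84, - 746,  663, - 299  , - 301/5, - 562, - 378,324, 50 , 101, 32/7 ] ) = [ - 746, - 562, - 378,- 299,-301/5, - 21,32/7,50, 101,125.84, 324, 663, 842 ]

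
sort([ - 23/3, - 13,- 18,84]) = [ - 18, - 13, - 23/3, 84]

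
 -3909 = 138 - 4047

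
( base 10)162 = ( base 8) 242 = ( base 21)7F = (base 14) b8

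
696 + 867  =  1563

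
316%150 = 16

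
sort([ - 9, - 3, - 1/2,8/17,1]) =[ - 9, - 3, - 1/2, 8/17,1]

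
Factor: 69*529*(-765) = -27923265 = - 3^3 *5^1*17^1*23^3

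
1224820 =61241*20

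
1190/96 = 12 + 19/48 = 12.40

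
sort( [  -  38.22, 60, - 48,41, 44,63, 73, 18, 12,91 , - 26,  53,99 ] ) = [ - 48, - 38.22, - 26,12,18,41,44,53, 60, 63,73 , 91, 99]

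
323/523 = 323/523=0.62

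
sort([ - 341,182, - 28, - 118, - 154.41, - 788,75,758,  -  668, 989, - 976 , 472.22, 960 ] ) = [ - 976, - 788 , - 668, -341, - 154.41, - 118, - 28,75, 182, 472.22, 758 , 960 , 989]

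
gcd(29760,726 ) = 6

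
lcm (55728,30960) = 278640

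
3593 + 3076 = 6669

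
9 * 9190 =82710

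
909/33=27+6/11 = 27.55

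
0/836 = 0 = 0.00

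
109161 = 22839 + 86322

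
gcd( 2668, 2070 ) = 46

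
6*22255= 133530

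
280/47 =280/47 = 5.96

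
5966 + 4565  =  10531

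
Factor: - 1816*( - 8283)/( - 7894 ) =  - 2^2  *  3^1*11^1*227^1*251^1*3947^( - 1 ) = - 7520964/3947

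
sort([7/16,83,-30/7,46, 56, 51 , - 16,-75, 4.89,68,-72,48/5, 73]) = [-75,-72, - 16,-30/7,7/16,4.89,  48/5, 46, 51,56,68, 73,83 ] 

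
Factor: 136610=2^1*5^1 * 19^1*719^1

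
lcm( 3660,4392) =21960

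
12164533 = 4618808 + 7545725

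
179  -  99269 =  -  99090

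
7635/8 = 7635/8 = 954.38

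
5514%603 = 87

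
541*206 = 111446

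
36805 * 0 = 0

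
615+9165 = 9780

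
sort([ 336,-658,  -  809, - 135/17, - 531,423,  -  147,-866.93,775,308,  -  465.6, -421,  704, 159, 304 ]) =[ - 866.93, - 809, - 658, - 531, - 465.6, - 421,-147, - 135/17, 159, 304, 308,336,423,  704 , 775 ]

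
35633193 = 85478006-49844813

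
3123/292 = 10+203/292 =10.70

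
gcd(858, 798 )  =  6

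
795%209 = 168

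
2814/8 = 351 + 3/4 = 351.75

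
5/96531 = 5/96531 =0.00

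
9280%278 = 106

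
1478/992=739/496 = 1.49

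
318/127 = 318/127 = 2.50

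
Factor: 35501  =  131^1*271^1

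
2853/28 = 101+25/28 =101.89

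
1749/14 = 124 + 13/14 = 124.93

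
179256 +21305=200561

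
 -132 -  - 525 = 393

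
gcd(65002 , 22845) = 1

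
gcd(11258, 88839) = 1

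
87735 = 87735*1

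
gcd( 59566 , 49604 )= 2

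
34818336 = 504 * 69084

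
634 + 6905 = 7539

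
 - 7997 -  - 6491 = -1506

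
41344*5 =206720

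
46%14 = 4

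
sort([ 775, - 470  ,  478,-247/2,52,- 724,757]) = [-724, - 470,-247/2,52, 478,757,  775]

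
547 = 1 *547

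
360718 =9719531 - 9358813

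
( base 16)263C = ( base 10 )9788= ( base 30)aq8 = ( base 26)ECC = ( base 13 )45BC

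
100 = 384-284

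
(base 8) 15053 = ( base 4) 1220223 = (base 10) 6699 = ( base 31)6U3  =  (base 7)25350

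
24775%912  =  151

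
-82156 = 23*( - 3572) 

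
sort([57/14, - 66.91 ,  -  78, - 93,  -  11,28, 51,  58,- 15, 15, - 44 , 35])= [-93, - 78,-66.91, - 44,  -  15,-11, 57/14,15, 28,35, 51,58 ]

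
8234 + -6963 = 1271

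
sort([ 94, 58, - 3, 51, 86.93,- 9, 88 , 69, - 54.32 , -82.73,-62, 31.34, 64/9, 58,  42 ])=[ - 82.73, - 62, - 54.32,-9, - 3, 64/9, 31.34, 42, 51, 58,  58, 69,86.93, 88, 94]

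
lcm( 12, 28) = 84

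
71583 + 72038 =143621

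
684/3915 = 76/435 = 0.17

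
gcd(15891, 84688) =1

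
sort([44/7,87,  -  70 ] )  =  [ - 70 , 44/7 , 87 ]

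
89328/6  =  14888 = 14888.00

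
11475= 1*11475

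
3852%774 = 756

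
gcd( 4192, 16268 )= 4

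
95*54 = 5130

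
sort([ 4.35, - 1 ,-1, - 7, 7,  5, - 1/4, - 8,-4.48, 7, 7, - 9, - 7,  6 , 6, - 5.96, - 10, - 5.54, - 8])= [ - 10, - 9  ,-8,-8, - 7, - 7  , - 5.96, - 5.54,-4.48, - 1, - 1,  -  1/4,4.35,  5 , 6, 6, 7,7,7 ] 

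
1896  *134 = 254064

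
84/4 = 21 = 21.00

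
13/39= 1/3 = 0.33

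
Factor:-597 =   -  3^1*199^1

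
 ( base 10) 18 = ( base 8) 22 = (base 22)i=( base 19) i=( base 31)i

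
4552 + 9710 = 14262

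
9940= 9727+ 213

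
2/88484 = 1/44242 =0.00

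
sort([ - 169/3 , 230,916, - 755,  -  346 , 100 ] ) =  [ - 755,- 346,-169/3,100,230,916]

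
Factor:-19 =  - 19^1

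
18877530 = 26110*723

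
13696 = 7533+6163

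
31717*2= 63434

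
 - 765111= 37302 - 802413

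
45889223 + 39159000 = 85048223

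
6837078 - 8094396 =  - 1257318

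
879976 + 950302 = 1830278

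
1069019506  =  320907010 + 748112496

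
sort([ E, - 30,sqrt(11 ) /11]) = [-30,sqrt( 11) /11, E ] 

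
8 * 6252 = 50016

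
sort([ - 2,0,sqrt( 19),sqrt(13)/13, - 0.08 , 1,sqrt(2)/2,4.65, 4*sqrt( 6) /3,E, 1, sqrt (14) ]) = [-2,-0.08,0,sqrt( 13) /13,sqrt( 2)/2,1, 1,E,4*sqrt(6)/3,sqrt ( 14),sqrt(19), 4.65]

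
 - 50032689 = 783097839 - 833130528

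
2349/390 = 6 + 3/130 =6.02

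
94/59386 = 47/29693 = 0.00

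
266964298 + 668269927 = 935234225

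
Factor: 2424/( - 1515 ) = -8/5= - 2^3*5^ ( - 1)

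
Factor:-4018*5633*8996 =-2^3*7^2*13^1* 41^1*43^1*131^1*173^1 = - 203610012424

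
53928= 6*8988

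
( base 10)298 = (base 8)452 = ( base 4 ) 10222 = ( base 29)A8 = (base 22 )dc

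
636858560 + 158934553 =795793113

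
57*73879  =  4211103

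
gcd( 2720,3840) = 160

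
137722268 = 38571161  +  99151107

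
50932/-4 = -12733 + 0/1= - 12733.00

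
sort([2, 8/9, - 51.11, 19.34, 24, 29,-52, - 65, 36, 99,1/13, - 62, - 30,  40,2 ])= [ - 65,-62,-52,-51.11,-30, 1/13,  8/9, 2, 2, 19.34, 24, 29,  36,40, 99] 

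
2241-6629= - 4388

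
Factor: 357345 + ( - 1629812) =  - 7^1 * 17^3*37^1 = - 1272467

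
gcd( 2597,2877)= 7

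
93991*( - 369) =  - 34682679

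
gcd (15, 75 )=15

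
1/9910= 1/9910 = 0.00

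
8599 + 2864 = 11463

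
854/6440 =61/460 =0.13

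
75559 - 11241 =64318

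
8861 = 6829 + 2032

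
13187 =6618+6569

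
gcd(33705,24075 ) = 4815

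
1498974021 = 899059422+599914599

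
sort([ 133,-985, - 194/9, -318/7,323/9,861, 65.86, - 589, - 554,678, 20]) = [ - 985, - 589, - 554, - 318/7, - 194/9, 20,323/9,65.86,133,678,861]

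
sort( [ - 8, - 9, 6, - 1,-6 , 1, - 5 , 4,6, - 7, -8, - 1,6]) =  [ - 9, - 8, - 8, - 7, - 6 , - 5, - 1, - 1, 1,4, 6,6,6]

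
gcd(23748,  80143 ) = 1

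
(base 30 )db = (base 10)401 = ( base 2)110010001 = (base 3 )112212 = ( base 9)485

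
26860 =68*395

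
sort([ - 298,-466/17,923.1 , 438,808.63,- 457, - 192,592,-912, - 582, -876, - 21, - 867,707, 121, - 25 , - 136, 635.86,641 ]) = [ - 912, - 876, -867, - 582, - 457, - 298, - 192, - 136,-466/17, - 25, - 21, 121, 438,592,635.86,641,707,808.63, 923.1 ]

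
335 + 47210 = 47545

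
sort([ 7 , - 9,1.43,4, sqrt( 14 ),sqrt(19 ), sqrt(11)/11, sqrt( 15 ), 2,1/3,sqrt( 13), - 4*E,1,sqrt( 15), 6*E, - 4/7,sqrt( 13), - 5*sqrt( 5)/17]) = [-4*E, - 9,-5*sqrt (5) /17, - 4/7, sqrt( 11 )/11,1/3, 1,1.43,2,sqrt( 13),sqrt( 13), sqrt( 14) , sqrt(15 ), sqrt( 15),4,sqrt ( 19 ), 7,6 * E ]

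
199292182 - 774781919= - 575489737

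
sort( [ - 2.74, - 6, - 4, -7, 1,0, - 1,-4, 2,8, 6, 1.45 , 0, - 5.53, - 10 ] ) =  [ - 10,  -  7, - 6 , - 5.53, - 4, - 4, - 2.74 , - 1,0,0 , 1, 1.45 , 2,6, 8 ]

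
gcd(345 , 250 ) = 5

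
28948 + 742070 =771018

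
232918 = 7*33274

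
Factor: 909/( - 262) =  - 2^(  -  1)*3^2*101^1*131^ ( - 1)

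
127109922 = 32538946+94570976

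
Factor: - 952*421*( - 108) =2^5*3^3*7^1*17^1 * 421^1 = 43285536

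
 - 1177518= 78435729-79613247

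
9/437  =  9/437 = 0.02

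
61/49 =1 + 12/49=1.24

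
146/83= 1+63/83= 1.76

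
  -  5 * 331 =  - 1655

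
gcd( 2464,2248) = 8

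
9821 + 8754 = 18575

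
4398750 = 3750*1173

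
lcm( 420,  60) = 420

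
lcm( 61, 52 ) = 3172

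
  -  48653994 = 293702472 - 342356466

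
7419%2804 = 1811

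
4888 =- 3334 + 8222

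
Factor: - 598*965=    - 577070 =- 2^1*5^1*13^1 *23^1 * 193^1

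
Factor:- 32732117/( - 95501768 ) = 2^( -3)*11^1*19^1*199^1 * 787^1*11937721^ ( -1 )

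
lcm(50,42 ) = 1050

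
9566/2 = 4783  =  4783.00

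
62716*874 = 54813784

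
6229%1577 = 1498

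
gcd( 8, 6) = 2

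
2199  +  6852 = 9051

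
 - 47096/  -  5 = 9419+1/5 = 9419.20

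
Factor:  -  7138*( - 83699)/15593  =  597443462/15593 = 2^1 * 7^1*11^1*31^(-1)*43^1*83^1*503^(-1 )*1087^1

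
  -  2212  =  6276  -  8488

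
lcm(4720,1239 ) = 99120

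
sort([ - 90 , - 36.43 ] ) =[ - 90 , - 36.43]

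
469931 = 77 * 6103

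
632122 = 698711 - 66589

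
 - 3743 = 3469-7212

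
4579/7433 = 4579/7433 = 0.62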